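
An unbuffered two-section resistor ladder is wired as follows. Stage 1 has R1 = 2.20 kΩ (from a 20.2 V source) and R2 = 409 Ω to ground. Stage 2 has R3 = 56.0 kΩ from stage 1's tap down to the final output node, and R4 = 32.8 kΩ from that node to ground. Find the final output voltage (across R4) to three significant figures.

V_out ≈ 1.17 V

Stage 2 presents R3+R4 = 88800 Ω as a load on stage 1's tap.
Stage 1's lower leg becomes R2‖(R3+R4) = 407.1 Ω, so V_mid = 20.2 × 407.1/2607 = 3.154 V.
Stage 2 is itself unloaded: V_out = V_mid × R4/(R3+R4) = 3.154 × 32800/88800 = 1.17 V.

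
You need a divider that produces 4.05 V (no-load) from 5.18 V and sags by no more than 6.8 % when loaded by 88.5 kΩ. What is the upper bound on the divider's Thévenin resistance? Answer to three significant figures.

Loading drop = R_th/(R_th + R_L) ≤ 0.0680, so R_th ≤ R_L · ε/(1−ε) = 88.5 kΩ × 0.0680/0.9320 = 6.46 kΩ.
(Any R1, R2 with R2/(R1+R2) = 0.782 and R1‖R2 ≤ 6.46 kΩ will meet the spec.)

R_th ≤ 6.46 kΩ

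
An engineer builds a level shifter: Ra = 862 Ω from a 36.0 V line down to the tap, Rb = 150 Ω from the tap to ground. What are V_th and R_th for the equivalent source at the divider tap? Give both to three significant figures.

V_th is the open-circuit tap voltage: 36.0 × 150/(862 + 150) = 5.34 V.
With the supply zeroed, Ra and Rb appear in parallel from the tap: R_th = Ra‖Rb = (862 × 150)/1012 = 128 Ω.

V_th = 5.34 V, R_th = 128 Ω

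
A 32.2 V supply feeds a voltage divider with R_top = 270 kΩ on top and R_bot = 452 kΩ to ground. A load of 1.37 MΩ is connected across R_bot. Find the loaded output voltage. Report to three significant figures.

V_out ≈ 17.9 V

The load sits in parallel with R_bot: R_bot‖R_L = (452 × 1370) / (452 + 1370) = 339.9 kΩ.
V_out = 32.2 × 339.9 / (270 + 339.9) = 32.2 × 339.9/609.9 = 17.9 V.
(Unloaded it would have been 20.2 V.)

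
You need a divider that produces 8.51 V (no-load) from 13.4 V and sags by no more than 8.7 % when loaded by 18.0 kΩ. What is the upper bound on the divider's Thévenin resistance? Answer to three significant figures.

R_th ≤ 1.72 kΩ

Loading drop = R_th/(R_th + R_L) ≤ 0.0870, so R_th ≤ R_L · ε/(1−ε) = 18.0 kΩ × 0.0870/0.9130 = 1.72 kΩ.
(Any R1, R2 with R2/(R1+R2) = 0.635 and R1‖R2 ≤ 1.72 kΩ will meet the spec.)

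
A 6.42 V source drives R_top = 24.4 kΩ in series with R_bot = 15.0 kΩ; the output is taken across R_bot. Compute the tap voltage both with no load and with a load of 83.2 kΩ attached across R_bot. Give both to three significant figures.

Open-circuit: V = 6.42 × 15.0/(24.4 + 15.0) = 2.44 V.
With the load, R_bot becomes R_bot‖R_L = 12.71 kΩ, so V = 6.42 × 12.71/37.11 = 2.20 V.

Unloaded: 2.44 V; loaded: 2.20 V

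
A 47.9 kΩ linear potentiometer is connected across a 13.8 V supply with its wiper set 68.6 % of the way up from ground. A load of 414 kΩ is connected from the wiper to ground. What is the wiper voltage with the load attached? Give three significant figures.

The wiper splits the pot into (1−α)R = 15.04 kΩ above and αR = 32.86 kΩ below.
Lower section ‖ load = 30.44 kΩ.
V_wiper = 13.8 × 30.44/(15.04 + 30.44) = 9.24 V.

V ≈ 9.24 V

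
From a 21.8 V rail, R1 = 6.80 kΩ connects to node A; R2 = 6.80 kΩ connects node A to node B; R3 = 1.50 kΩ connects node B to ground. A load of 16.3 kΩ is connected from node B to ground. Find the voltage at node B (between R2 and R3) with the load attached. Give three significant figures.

At node B, R3 is in parallel with the load: R3‖R_L = 1.374 kΩ.
Below node A the resistance is R2 + (R3‖R_L) = 8.174 kΩ, so V_A = 21.8 × 8.174/14.97 = 11.90 V.
Then V_B = V_A × (R3‖R_L)/(R2 + R3‖R_L) = 11.90 × 1.374/8.174 = 2.00 V.

V ≈ 2.00 V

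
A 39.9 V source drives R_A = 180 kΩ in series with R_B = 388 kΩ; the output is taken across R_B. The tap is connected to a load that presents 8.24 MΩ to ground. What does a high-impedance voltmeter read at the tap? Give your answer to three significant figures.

The load sits in parallel with R_B: R_B‖R_L = (388 × 8240) / (388 + 8240) = 370.6 kΩ.
V_out = 39.9 × 370.6 / (180 + 370.6) = 39.9 × 370.6/550.6 = 26.9 V.
(Unloaded it would have been 27.3 V.)

V_out ≈ 26.9 V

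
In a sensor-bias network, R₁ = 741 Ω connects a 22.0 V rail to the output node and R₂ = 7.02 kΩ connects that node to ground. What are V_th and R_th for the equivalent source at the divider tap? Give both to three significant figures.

V_th = 19.9 V, R_th = 670 Ω

V_th is the open-circuit tap voltage: 22.0 × 7020/(741 + 7020) = 19.9 V.
With the supply zeroed, R₁ and R₂ appear in parallel from the tap: R_th = R₁‖R₂ = (741 × 7020)/7761 = 670 Ω.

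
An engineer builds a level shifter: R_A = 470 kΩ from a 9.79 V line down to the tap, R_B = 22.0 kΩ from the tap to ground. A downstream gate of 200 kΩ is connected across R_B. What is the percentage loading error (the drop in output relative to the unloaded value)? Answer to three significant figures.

9.51 %

Unloaded V = 9.79 × 22.0/492.0 = 0.43776 V.
Loaded: R_B‖R_L = 19.82 kΩ, giving V = 9.79 × 19.82/489.8 = 0.39614 V.
Drop = (0.43776 − 0.39614) / 0.43776 = 9.51 %.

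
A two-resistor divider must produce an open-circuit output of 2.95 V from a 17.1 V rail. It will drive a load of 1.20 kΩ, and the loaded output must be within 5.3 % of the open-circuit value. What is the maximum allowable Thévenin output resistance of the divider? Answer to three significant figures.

R_th ≤ 67.2 Ω

Loading drop = R_th/(R_th + R_L) ≤ 0.0530, so R_th ≤ R_L · ε/(1−ε) = 1.20 kΩ × 0.0530/0.9470 = 67.2 Ω.
(Any R1, R2 with R2/(R1+R2) = 0.173 and R1‖R2 ≤ 67.2 Ω will meet the spec.)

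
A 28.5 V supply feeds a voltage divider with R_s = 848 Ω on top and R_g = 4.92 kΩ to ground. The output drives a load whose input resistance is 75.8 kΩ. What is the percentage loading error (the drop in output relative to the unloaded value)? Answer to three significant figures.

The divider's output (Thévenin) resistance is R_s‖R_g = 723.3 Ω.
Fractional drop under load = R_th/(R_th + R_L) = 723.3 / (723.3 + 75800) = 0.009452.
So the output falls by 0.945 %.

0.945 %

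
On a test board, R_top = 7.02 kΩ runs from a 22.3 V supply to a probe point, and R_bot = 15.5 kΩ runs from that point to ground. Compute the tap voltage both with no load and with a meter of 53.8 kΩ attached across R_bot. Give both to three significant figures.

Unloaded: 15.3 V; loaded: 14.1 V

Open-circuit: V = 22.3 × 15.5/(7.02 + 15.5) = 15.3 V.
With the load, R_bot becomes R_bot‖R_L = 12.03 kΩ, so V = 22.3 × 12.03/19.05 = 14.1 V.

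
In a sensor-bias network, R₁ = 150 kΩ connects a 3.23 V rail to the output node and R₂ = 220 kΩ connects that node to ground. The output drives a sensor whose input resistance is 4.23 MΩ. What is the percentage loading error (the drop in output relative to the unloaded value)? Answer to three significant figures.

The divider's output (Thévenin) resistance is R₁‖R₂ = 89.19 kΩ.
Fractional drop under load = R_th/(R_th + R_L) = 89.19 / (89.19 + 4230) = 0.02065.
So the output falls by 2.06 %.

2.06 %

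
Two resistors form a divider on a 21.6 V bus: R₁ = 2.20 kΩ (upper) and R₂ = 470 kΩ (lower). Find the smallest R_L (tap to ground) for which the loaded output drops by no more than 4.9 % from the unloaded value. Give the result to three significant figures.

Output resistance R_th = R₁‖R₂ = (2.20 × 470)/472.2 = 2.190 kΩ.
The fractional drop is R_th/(R_th + R_L); requiring this ≤ 0.0490 gives R_L ≥ R_th(1/0.0490 − 1) = 2.190 × 19.41 = 42.5 kΩ.

R_L(min) ≈ 42.5 kΩ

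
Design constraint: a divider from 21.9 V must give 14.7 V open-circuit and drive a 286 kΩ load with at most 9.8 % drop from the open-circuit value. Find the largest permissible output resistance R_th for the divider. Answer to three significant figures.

R_th ≤ 31.1 kΩ

Loading drop = R_th/(R_th + R_L) ≤ 0.0980, so R_th ≤ R_L · ε/(1−ε) = 286 kΩ × 0.0980/0.9020 = 31.1 kΩ.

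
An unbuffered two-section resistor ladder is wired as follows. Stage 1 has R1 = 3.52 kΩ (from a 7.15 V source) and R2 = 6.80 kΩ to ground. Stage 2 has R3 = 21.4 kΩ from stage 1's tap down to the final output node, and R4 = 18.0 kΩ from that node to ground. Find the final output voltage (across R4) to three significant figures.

Stage 2 presents R3+R4 = 39.40 kΩ as a load on stage 1's tap.
Stage 1's lower leg becomes R2‖(R3+R4) = 5.799 kΩ, so V_mid = 7.15 × 5.799/9.319 = 4.449 V.
Stage 2 is itself unloaded: V_out = V_mid × R4/(R3+R4) = 4.449 × 18.0/39.40 = 2.03 V.

V_out ≈ 2.03 V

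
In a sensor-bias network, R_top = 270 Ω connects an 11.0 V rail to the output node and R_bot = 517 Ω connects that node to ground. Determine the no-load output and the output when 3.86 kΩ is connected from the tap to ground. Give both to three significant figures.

Open-circuit: V = 11.0 × 517/(270 + 517) = 7.23 V.
With the load, R_bot becomes R_bot‖R_L = 455.9 Ω, so V = 11.0 × 455.9/725.9 = 6.91 V.

Unloaded: 7.23 V; loaded: 6.91 V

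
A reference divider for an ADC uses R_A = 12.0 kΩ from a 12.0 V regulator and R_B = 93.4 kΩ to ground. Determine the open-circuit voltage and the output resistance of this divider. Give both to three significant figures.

V_th = 10.6 V, R_th = 10.6 kΩ

V_th is the open-circuit tap voltage: 12.0 × 93.4/(12.0 + 93.4) = 10.6 V.
With the supply zeroed, R_A and R_B appear in parallel from the tap: R_th = R_A‖R_B = (12.0 × 93.4)/105.4 = 10.6 kΩ.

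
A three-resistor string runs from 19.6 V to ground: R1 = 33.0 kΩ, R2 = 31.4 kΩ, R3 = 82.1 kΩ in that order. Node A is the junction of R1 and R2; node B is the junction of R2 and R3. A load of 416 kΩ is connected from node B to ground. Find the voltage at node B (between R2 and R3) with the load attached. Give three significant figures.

V ≈ 10.1 V

At node B, R3 is in parallel with the load: R3‖R_L = 68.57 kΩ.
Below node A the resistance is R2 + (R3‖R_L) = 99.97 kΩ, so V_A = 19.6 × 99.97/133.0 = 14.74 V.
Then V_B = V_A × (R3‖R_L)/(R2 + R3‖R_L) = 14.74 × 68.57/99.97 = 10.1 V.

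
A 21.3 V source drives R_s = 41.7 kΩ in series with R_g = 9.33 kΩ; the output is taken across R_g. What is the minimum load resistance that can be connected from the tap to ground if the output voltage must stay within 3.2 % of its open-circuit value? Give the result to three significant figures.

R_L(min) ≈ 231 kΩ

Output resistance R_th = R_s‖R_g = (41.7 × 9.33)/51.03 = 7.624 kΩ.
The fractional drop is R_th/(R_th + R_L); requiring this ≤ 0.0320 gives R_L ≥ R_th(1/0.0320 − 1) = 7.624 × 30.25 = 231 kΩ.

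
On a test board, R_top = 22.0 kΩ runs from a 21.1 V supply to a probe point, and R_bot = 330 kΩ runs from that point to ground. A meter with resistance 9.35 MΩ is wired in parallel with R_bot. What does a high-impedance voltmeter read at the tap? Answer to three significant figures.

The load sits in parallel with R_bot: R_bot‖R_L = (330 × 9350) / (330 + 9350) = 318.8 kΩ.
V_out = 21.1 × 318.8 / (22.0 + 318.8) = 21.1 × 318.8/340.8 = 19.7 V.

V_out ≈ 19.7 V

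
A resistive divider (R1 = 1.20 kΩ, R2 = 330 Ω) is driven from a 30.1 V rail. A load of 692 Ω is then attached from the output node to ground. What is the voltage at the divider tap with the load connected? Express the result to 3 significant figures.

The load sits in parallel with R2: R2‖R_L = (330 × 692) / (330 + 692) = 223.4 Ω.
V_out = 30.1 × 223.4 / (1200 + 223.4) = 30.1 × 223.4/1423 = 4.72 V.
(Unloaded it would have been 6.49 V.)

V_out ≈ 4.72 V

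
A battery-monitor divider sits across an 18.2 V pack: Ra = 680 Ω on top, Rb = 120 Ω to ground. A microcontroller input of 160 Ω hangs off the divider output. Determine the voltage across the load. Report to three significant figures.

The load sits in parallel with Rb: Rb‖R_L = (120 × 160) / (120 + 160) = 68.57 Ω.
V_out = 18.2 × 68.57 / (680 + 68.57) = 18.2 × 68.57/748.6 = 1.67 V.
(Unloaded it would have been 2.73 V.)

V_out ≈ 1.67 V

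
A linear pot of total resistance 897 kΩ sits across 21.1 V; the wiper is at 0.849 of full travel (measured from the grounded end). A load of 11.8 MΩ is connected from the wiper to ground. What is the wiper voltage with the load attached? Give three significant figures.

V ≈ 17.7 V

The wiper splits the pot into (1−α)R = 135.4 kΩ above and αR = 761.6 kΩ below.
Lower section ‖ load = 715.4 kΩ.
V_wiper = 21.1 × 715.4/(135.4 + 715.4) = 17.7 V.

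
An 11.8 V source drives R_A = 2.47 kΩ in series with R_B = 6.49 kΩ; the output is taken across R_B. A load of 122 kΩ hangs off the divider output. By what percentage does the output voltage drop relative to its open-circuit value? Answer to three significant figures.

1.45 %

The divider's output (Thévenin) resistance is R_A‖R_B = 1.789 kΩ.
Fractional drop under load = R_th/(R_th + R_L) = 1.789 / (1.789 + 122) = 0.01445.
So the output falls by 1.45 %.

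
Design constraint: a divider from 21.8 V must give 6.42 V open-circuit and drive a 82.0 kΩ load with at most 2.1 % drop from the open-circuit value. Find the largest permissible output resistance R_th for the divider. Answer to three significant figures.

R_th ≤ 1.76 kΩ

Loading drop = R_th/(R_th + R_L) ≤ 0.0210, so R_th ≤ R_L · ε/(1−ε) = 82.0 kΩ × 0.0210/0.9790 = 1.76 kΩ.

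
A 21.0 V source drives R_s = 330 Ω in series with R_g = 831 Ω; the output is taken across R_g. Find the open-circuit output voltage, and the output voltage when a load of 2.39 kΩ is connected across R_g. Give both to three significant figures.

Open-circuit: V = 21.0 × 831/(330 + 831) = 15.0 V.
With the load, R_g becomes R_g‖R_L = 616.6 Ω, so V = 21.0 × 616.6/946.6 = 13.7 V.

Unloaded: 15.0 V; loaded: 13.7 V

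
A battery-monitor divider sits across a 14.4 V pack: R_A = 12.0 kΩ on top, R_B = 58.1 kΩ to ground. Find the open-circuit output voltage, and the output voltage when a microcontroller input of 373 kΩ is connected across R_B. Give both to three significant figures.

Open-circuit: V = 14.4 × 58.1/(12.0 + 58.1) = 11.9 V.
With the load, R_B becomes R_B‖R_L = 50.27 kΩ, so V = 14.4 × 50.27/62.27 = 11.6 V.

Unloaded: 11.9 V; loaded: 11.6 V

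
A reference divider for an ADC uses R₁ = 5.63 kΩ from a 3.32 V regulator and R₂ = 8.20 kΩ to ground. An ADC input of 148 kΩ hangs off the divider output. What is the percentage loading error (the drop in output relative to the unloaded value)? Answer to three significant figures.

2.21 %

The divider's output (Thévenin) resistance is R₁‖R₂ = 3.338 kΩ.
Fractional drop under load = R_th/(R_th + R_L) = 3.338 / (3.338 + 148) = 0.02206.
So the output falls by 2.21 %.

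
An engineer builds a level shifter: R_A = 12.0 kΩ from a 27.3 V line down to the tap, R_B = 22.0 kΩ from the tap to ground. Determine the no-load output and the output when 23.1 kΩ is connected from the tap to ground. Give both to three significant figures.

Open-circuit: V = 27.3 × 22.0/(12.0 + 22.0) = 17.7 V.
With the load, R_B becomes R_B‖R_L = 11.27 kΩ, so V = 27.3 × 11.27/23.27 = 13.2 V.

Unloaded: 17.7 V; loaded: 13.2 V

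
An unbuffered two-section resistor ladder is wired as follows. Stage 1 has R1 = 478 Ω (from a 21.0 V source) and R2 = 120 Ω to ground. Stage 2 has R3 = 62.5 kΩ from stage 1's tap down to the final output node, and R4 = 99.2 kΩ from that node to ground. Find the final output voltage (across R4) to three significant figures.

Stage 2 presents R3+R4 = 161700 Ω as a load on stage 1's tap.
Stage 1's lower leg becomes R2‖(R3+R4) = 119.9 Ω, so V_mid = 21.0 × 119.9/597.9 = 4.212 V.
Stage 2 is itself unloaded: V_out = V_mid × R4/(R3+R4) = 4.212 × 99200/161700 = 2.58 V.

V_out ≈ 2.58 V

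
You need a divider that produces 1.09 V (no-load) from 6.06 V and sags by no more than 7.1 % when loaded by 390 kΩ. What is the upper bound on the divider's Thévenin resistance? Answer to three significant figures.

R_th ≤ 29.8 kΩ

Loading drop = R_th/(R_th + R_L) ≤ 0.0710, so R_th ≤ R_L · ε/(1−ε) = 390 kΩ × 0.0710/0.9290 = 29.8 kΩ.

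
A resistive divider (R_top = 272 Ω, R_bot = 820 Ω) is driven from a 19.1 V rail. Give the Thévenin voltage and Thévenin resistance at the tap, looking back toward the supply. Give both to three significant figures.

V_th is the open-circuit tap voltage: 19.1 × 820/(272 + 820) = 14.3 V.
With the supply zeroed, R_top and R_bot appear in parallel from the tap: R_th = R_top‖R_bot = (272 × 820)/1092 = 204 Ω.

V_th = 14.3 V, R_th = 204 Ω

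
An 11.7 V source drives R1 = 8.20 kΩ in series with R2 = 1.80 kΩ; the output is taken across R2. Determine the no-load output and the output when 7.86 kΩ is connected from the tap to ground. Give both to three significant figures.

Open-circuit: V = 11.7 × 1.80/(8.20 + 1.80) = 2.11 V.
With the load, R2 becomes R2‖R_L = 1.465 kΩ, so V = 11.7 × 1.465/9.665 = 1.77 V.

Unloaded: 2.11 V; loaded: 1.77 V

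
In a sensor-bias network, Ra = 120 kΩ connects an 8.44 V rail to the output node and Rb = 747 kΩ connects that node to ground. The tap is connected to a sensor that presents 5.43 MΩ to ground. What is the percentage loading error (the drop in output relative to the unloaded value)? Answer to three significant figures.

The divider's output (Thévenin) resistance is Ra‖Rb = 103.4 kΩ.
Fractional drop under load = R_th/(R_th + R_L) = 103.4 / (103.4 + 5430) = 0.01868.
So the output falls by 1.87 %.

1.87 %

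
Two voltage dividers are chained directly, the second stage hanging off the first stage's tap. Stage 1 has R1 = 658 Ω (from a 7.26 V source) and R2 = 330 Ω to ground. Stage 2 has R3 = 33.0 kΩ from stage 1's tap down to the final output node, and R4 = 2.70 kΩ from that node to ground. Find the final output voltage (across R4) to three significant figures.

Stage 2 presents R3+R4 = 35700 Ω as a load on stage 1's tap.
Stage 1's lower leg becomes R2‖(R3+R4) = 327.0 Ω, so V_mid = 7.26 × 327.0/985.0 = 2.410 V.
Stage 2 is itself unloaded: V_out = V_mid × R4/(R3+R4) = 2.410 × 2700/35700 = 0.182 V.

V_out ≈ 0.182 V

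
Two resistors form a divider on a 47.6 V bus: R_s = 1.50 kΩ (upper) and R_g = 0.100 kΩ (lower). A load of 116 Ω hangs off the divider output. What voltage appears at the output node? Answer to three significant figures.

V_out ≈ 1.65 V

The load sits in parallel with R_g: R_g‖R_L = (100 × 116) / (100 + 116) = 53.70 Ω.
V_out = 47.6 × 53.70 / (1500 + 53.70) = 47.6 × 53.70/1554 = 1.65 V.
(Unloaded it would have been 2.98 V.)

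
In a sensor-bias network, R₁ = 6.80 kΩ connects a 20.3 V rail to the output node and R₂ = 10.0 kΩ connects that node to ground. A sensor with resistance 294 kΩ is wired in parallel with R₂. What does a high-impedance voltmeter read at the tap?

The load sits in parallel with R₂: R₂‖R_L = (10.0 × 294) / (10.0 + 294) = 9.671 kΩ.
V_out = 20.3 × 9.671 / (6.80 + 9.671) = 20.3 × 9.671/16.47 = 11.9 V.

V_out ≈ 11.9 V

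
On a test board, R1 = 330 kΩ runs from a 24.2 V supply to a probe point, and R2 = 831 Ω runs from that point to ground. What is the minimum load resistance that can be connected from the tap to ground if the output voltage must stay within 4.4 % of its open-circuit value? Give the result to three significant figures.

Output resistance R_th = R1‖R2 = (330000 × 831)/330800 = 828.9 Ω.
The fractional drop is R_th/(R_th + R_L); requiring this ≤ 0.0440 gives R_L ≥ R_th(1/0.0440 − 1) = 828.9 × 21.73 = 18.0 kΩ.

R_L(min) ≈ 18.0 kΩ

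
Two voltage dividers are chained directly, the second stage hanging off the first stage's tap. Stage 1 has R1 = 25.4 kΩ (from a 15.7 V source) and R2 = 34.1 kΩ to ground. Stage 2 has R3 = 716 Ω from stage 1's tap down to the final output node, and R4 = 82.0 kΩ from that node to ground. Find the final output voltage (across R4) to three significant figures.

V_out ≈ 7.59 V

Stage 2 presents R3+R4 = 82720 Ω as a load on stage 1's tap.
Stage 1's lower leg becomes R2‖(R3+R4) = 24150 Ω, so V_mid = 15.7 × 24150/49550 = 7.651 V.
Stage 2 is itself unloaded: V_out = V_mid × R4/(R3+R4) = 7.651 × 82000/82720 = 7.59 V.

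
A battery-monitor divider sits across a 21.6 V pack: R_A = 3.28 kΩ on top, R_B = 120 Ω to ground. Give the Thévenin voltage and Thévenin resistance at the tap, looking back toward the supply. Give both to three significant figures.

V_th is the open-circuit tap voltage: 21.6 × 120/(3280 + 120) = 0.762 V.
With the supply zeroed, R_A and R_B appear in parallel from the tap: R_th = R_A‖R_B = (3280 × 120)/3400 = 116 Ω.

V_th = 0.762 V, R_th = 116 Ω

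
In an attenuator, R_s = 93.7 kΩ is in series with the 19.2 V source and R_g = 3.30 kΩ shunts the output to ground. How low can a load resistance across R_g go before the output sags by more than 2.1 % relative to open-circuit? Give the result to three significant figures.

Output resistance R_th = R_s‖R_g = (93.7 × 3.30)/97.00 = 3.188 kΩ.
The fractional drop is R_th/(R_th + R_L); requiring this ≤ 0.0210 gives R_L ≥ R_th(1/0.0210 − 1) = 3.188 × 46.62 = 149 kΩ.

R_L(min) ≈ 149 kΩ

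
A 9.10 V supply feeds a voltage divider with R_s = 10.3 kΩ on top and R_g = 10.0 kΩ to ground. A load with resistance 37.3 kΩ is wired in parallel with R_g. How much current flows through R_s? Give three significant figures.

I ≈ 0.500 mA

R_g‖R_L = 7.886 kΩ, so the source sees R_s + R_g‖R_L = 18.19 kΩ.
I = 9.10 V / 18.19 kΩ = 0.500 mA.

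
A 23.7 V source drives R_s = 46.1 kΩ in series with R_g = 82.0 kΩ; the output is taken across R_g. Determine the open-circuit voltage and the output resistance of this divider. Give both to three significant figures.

V_th is the open-circuit tap voltage: 23.7 × 82.0/(46.1 + 82.0) = 15.2 V.
With the supply zeroed, R_s and R_g appear in parallel from the tap: R_th = R_s‖R_g = (46.1 × 82.0)/128.1 = 29.5 kΩ.

V_th = 15.2 V, R_th = 29.5 kΩ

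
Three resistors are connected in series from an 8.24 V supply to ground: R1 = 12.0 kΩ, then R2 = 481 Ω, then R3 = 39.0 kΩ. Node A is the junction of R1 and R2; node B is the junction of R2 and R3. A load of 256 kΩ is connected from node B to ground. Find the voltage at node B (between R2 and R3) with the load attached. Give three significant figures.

At node B, R3 is in parallel with the load: R3‖R_L = 33840 Ω.
Below node A the resistance is R2 + (R3‖R_L) = 34330 Ω, so V_A = 8.24 × 34330/46330 = 6.106 V.
Then V_B = V_A × (R3‖R_L)/(R2 + R3‖R_L) = 6.106 × 33840/34330 = 6.02 V.

V ≈ 6.02 V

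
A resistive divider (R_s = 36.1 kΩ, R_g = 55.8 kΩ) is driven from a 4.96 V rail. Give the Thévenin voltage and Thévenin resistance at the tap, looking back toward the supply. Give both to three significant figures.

V_th is the open-circuit tap voltage: 4.96 × 55.8/(36.1 + 55.8) = 3.01 V.
With the supply zeroed, R_s and R_g appear in parallel from the tap: R_th = R_s‖R_g = (36.1 × 55.8)/91.90 = 21.9 kΩ.

V_th = 3.01 V, R_th = 21.9 kΩ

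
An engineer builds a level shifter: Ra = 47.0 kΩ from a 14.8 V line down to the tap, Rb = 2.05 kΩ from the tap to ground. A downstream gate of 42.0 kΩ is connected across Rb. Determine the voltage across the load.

The load sits in parallel with Rb: Rb‖R_L = (2.05 × 42.0) / (2.05 + 42.0) = 1.955 kΩ.
V_out = 14.8 × 1.955 / (47.0 + 1.955) = 14.8 × 1.955/48.95 = 0.591 V.

V_out ≈ 0.591 V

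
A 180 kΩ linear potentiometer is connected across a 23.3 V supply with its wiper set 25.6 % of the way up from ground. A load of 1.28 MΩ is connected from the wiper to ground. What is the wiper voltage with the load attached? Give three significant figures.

V ≈ 5.81 V

The wiper splits the pot into (1−α)R = 133.9 kΩ above and αR = 46.08 kΩ below.
Lower section ‖ load = 44.48 kΩ.
V_wiper = 23.3 × 44.48/(133.9 + 44.48) = 5.81 V.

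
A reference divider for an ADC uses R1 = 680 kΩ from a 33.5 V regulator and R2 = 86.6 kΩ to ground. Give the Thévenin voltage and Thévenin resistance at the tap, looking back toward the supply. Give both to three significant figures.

V_th = 3.78 V, R_th = 76.8 kΩ

V_th is the open-circuit tap voltage: 33.5 × 86.6/(680 + 86.6) = 3.78 V.
With the supply zeroed, R1 and R2 appear in parallel from the tap: R_th = R1‖R2 = (680 × 86.6)/766.6 = 76.8 kΩ.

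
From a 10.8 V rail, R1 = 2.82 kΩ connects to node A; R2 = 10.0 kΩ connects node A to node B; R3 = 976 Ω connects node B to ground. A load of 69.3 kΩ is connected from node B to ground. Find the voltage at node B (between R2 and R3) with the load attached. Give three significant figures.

V ≈ 0.754 V

At node B, R3 is in parallel with the load: R3‖R_L = 962.4 Ω.
Below node A the resistance is R2 + (R3‖R_L) = 10960 Ω, so V_A = 10.8 × 10960/13780 = 8.590 V.
Then V_B = V_A × (R3‖R_L)/(R2 + R3‖R_L) = 8.590 × 962.4/10960 = 0.754 V.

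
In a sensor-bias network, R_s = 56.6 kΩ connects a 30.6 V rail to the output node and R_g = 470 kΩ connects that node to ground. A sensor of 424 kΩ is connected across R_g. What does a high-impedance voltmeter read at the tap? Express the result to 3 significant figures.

V_out ≈ 24.4 V

The load sits in parallel with R_g: R_g‖R_L = (470 × 424) / (470 + 424) = 222.9 kΩ.
V_out = 30.6 × 222.9 / (56.6 + 222.9) = 30.6 × 222.9/279.5 = 24.4 V.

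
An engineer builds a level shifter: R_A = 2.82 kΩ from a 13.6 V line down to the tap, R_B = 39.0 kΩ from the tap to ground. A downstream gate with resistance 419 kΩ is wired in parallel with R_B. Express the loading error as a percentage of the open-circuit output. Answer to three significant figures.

0.624 %

The divider's output (Thévenin) resistance is R_A‖R_B = 2.630 kΩ.
Fractional drop under load = R_th/(R_th + R_L) = 2.630 / (2.630 + 419) = 0.006237.
So the output falls by 0.624 %.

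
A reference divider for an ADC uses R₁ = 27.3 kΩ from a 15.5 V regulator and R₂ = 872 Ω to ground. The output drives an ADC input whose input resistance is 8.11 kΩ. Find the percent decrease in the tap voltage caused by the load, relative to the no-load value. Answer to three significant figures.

The divider's output (Thévenin) resistance is R₁‖R₂ = 845.0 Ω.
Fractional drop under load = R_th/(R_th + R_L) = 845.0 / (845.0 + 8110) = 0.09436.
So the output falls by 9.44 %.

9.44 %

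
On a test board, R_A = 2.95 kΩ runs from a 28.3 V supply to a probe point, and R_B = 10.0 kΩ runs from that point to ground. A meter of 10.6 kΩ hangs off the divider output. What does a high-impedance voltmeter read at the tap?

V_out ≈ 18.0 V

The load sits in parallel with R_B: R_B‖R_L = (10.0 × 10.6) / (10.0 + 10.6) = 5.146 kΩ.
V_out = 28.3 × 5.146 / (2.95 + 5.146) = 28.3 × 5.146/8.096 = 18.0 V.
(Unloaded it would have been 21.9 V.)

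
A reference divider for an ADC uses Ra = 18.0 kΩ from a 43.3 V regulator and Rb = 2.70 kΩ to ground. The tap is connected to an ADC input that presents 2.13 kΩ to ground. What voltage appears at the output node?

The load sits in parallel with Rb: Rb‖R_L = (2.70 × 2.13) / (2.70 + 2.13) = 1.191 kΩ.
V_out = 43.3 × 1.191 / (18.0 + 1.191) = 43.3 × 1.191/19.19 = 2.69 V.

V_out ≈ 2.69 V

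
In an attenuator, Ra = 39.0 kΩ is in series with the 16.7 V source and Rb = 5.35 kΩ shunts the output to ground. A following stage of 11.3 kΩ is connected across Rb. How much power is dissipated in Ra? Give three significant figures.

Total resistance from the source is Ra + (Rb‖R_L) = 42.63 kΩ, so I = 16.7/42.63 kΩ = 0.3917 mA.
P = I²·Ra = (0.3917 mA)² × 39.0 kΩ = 5.98 mW.

P ≈ 5.98 mW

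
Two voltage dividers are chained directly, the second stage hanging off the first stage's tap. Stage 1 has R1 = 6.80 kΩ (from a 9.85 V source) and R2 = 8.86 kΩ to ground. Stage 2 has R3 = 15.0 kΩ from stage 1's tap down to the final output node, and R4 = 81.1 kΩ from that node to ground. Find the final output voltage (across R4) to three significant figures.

Stage 2 presents R3+R4 = 96.10 kΩ as a load on stage 1's tap.
Stage 1's lower leg becomes R2‖(R3+R4) = 8.112 kΩ, so V_mid = 9.85 × 8.112/14.91 = 5.358 V.
Stage 2 is itself unloaded: V_out = V_mid × R4/(R3+R4) = 5.358 × 81.1/96.10 = 4.52 V.

V_out ≈ 4.52 V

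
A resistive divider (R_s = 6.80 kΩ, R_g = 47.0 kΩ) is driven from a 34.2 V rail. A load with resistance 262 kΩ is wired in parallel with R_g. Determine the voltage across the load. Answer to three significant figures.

V_out ≈ 29.2 V

The load sits in parallel with R_g: R_g‖R_L = (47.0 × 262) / (47.0 + 262) = 39.85 kΩ.
V_out = 34.2 × 39.85 / (6.80 + 39.85) = 34.2 × 39.85/46.65 = 29.2 V.
(Unloaded it would have been 29.9 V.)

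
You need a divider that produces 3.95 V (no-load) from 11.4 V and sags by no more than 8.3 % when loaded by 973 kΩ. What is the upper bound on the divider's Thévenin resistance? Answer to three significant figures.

Loading drop = R_th/(R_th + R_L) ≤ 0.0830, so R_th ≤ R_L · ε/(1−ε) = 973 kΩ × 0.0830/0.9170 = 88.1 kΩ.
(Any R1, R2 with R2/(R1+R2) = 0.346 and R1‖R2 ≤ 88.1 kΩ will meet the spec.)

R_th ≤ 88.1 kΩ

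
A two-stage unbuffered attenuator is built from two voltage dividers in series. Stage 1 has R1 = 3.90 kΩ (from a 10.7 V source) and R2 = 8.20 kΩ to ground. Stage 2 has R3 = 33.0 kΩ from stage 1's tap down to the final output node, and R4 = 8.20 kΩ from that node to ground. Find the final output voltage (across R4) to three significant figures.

V_out ≈ 1.36 V

Stage 2 presents R3+R4 = 41.20 kΩ as a load on stage 1's tap.
Stage 1's lower leg becomes R2‖(R3+R4) = 6.839 kΩ, so V_mid = 10.7 × 6.839/10.74 = 6.814 V.
Stage 2 is itself unloaded: V_out = V_mid × R4/(R3+R4) = 6.814 × 8.20/41.20 = 1.36 V.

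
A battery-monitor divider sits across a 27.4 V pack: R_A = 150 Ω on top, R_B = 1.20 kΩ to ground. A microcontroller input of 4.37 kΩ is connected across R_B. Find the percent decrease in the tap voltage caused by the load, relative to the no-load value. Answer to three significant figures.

2.96 %

The divider's output (Thévenin) resistance is R_A‖R_B = 133.3 Ω.
Fractional drop under load = R_th/(R_th + R_L) = 133.3 / (133.3 + 4370) = 0.02961.
So the output falls by 2.96 %.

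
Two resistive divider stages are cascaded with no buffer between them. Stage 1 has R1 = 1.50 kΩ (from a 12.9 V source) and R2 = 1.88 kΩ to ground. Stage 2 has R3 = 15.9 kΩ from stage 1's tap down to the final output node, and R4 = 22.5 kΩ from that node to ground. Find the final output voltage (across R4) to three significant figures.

V_out ≈ 4.11 V

Stage 2 presents R3+R4 = 38.40 kΩ as a load on stage 1's tap.
Stage 1's lower leg becomes R2‖(R3+R4) = 1.792 kΩ, so V_mid = 12.9 × 1.792/3.292 = 7.023 V.
Stage 2 is itself unloaded: V_out = V_mid × R4/(R3+R4) = 7.023 × 22.5/38.40 = 4.11 V.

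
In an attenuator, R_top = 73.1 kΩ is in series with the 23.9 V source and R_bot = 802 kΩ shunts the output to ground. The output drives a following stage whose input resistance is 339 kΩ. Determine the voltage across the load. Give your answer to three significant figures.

V_out ≈ 18.3 V

The load sits in parallel with R_bot: R_bot‖R_L = (802 × 339) / (802 + 339) = 238.3 kΩ.
V_out = 23.9 × 238.3 / (73.1 + 238.3) = 23.9 × 238.3/311.4 = 18.3 V.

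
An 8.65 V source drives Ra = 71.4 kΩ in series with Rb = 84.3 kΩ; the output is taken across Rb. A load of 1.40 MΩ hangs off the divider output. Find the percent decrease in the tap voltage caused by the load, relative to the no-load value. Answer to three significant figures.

The divider's output (Thévenin) resistance is Ra‖Rb = 38.66 kΩ.
Fractional drop under load = R_th/(R_th + R_L) = 38.66 / (38.66 + 1400) = 0.02687.
So the output falls by 2.69 %.

2.69 %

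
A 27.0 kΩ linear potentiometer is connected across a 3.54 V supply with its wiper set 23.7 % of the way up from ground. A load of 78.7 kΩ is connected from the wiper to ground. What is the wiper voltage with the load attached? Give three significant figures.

The wiper splits the pot into (1−α)R = 20.60 kΩ above and αR = 6.399 kΩ below.
Lower section ‖ load = 5.918 kΩ.
V_wiper = 3.54 × 5.918/(20.60 + 5.918) = 0.790 V.

V ≈ 0.790 V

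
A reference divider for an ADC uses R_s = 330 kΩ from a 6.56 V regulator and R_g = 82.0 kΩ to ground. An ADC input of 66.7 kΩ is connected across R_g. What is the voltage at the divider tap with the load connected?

V_out ≈ 0.658 V

The load sits in parallel with R_g: R_g‖R_L = (82.0 × 66.7) / (82.0 + 66.7) = 36.78 kΩ.
V_out = 6.56 × 36.78 / (330 + 36.78) = 6.56 × 36.78/366.8 = 0.658 V.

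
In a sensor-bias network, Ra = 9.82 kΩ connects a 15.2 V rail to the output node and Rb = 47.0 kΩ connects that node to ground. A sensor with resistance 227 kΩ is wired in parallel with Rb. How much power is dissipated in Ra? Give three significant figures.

P ≈ 0.954 mW

Total resistance from the source is Ra + (Rb‖R_L) = 48.76 kΩ, so I = 15.2/48.76 kΩ = 0.3117 mA.
P = I²·Ra = (0.3117 mA)² × 9.82 kΩ = 0.954 mW.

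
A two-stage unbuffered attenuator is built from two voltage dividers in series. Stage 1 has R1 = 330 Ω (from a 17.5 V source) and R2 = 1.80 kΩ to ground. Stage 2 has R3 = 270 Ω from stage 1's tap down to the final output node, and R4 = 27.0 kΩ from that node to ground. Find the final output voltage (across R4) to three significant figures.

V_out ≈ 14.5 V

Stage 2 presents R3+R4 = 27270 Ω as a load on stage 1's tap.
Stage 1's lower leg becomes R2‖(R3+R4) = 1689 Ω, so V_mid = 17.5 × 1689/2019 = 14.64 V.
Stage 2 is itself unloaded: V_out = V_mid × R4/(R3+R4) = 14.64 × 27000/27270 = 14.5 V.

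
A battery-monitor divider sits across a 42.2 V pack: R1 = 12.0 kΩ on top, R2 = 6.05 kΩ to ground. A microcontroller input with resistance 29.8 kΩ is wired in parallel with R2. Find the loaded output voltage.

V_out ≈ 12.5 V

The load sits in parallel with R2: R2‖R_L = (6.05 × 29.8) / (6.05 + 29.8) = 5.029 kΩ.
V_out = 42.2 × 5.029 / (12.0 + 5.029) = 42.2 × 5.029/17.03 = 12.5 V.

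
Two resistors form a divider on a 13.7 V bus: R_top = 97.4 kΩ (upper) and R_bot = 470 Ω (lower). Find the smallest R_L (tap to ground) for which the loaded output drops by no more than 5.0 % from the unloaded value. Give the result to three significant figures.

Output resistance R_th = R_top‖R_bot = (97400 × 470)/97870 = 467.7 Ω.
The fractional drop is R_th/(R_th + R_L); requiring this ≤ 0.0500 gives R_L ≥ R_th(1/0.0500 − 1) = 467.7 × 19.00 = 8.89 kΩ.

R_L(min) ≈ 8.89 kΩ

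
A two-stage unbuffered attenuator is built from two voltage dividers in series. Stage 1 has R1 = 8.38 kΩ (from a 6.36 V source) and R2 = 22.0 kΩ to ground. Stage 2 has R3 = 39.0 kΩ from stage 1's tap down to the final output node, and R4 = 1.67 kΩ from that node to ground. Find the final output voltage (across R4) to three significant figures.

Stage 2 presents R3+R4 = 40.67 kΩ as a load on stage 1's tap.
Stage 1's lower leg becomes R2‖(R3+R4) = 14.28 kΩ, so V_mid = 6.36 × 14.28/22.66 = 4.008 V.
Stage 2 is itself unloaded: V_out = V_mid × R4/(R3+R4) = 4.008 × 1.67/40.67 = 0.165 V.

V_out ≈ 0.165 V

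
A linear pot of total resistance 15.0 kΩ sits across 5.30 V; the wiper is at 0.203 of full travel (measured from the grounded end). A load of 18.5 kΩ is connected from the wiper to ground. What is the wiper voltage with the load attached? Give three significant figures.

The wiper splits the pot into (1−α)R = 11.95 kΩ above and αR = 3.045 kΩ below.
Lower section ‖ load = 2.615 kΩ.
V_wiper = 5.30 × 2.615/(11.95 + 2.615) = 0.951 V.

V ≈ 0.951 V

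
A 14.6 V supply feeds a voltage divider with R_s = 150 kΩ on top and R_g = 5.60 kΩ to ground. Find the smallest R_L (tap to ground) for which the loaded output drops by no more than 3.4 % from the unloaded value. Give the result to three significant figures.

R_L(min) ≈ 153 kΩ

Output resistance R_th = R_s‖R_g = (150 × 5.60)/155.6 = 5.398 kΩ.
The fractional drop is R_th/(R_th + R_L); requiring this ≤ 0.0340 gives R_L ≥ R_th(1/0.0340 − 1) = 5.398 × 28.41 = 153 kΩ.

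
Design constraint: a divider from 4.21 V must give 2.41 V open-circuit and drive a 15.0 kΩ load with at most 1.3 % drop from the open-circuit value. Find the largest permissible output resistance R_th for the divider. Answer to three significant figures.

R_th ≤ 198 Ω

Loading drop = R_th/(R_th + R_L) ≤ 0.0130, so R_th ≤ R_L · ε/(1−ε) = 15.0 kΩ × 0.0130/0.9870 = 198 Ω.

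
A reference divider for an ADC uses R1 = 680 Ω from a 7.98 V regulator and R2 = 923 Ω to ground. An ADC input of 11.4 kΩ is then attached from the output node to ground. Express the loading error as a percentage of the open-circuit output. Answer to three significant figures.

The divider's output (Thévenin) resistance is R1‖R2 = 391.5 Ω.
Fractional drop under load = R_th/(R_th + R_L) = 391.5 / (391.5 + 11400) = 0.03321.
So the output falls by 3.32 %.

3.32 %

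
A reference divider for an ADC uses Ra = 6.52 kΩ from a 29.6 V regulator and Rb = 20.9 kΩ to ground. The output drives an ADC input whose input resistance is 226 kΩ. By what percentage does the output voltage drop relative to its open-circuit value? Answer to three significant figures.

The divider's output (Thévenin) resistance is Ra‖Rb = 4.970 kΩ.
Fractional drop under load = R_th/(R_th + R_L) = 4.970 / (4.970 + 226) = 0.02152.
So the output falls by 2.15 %.

2.15 %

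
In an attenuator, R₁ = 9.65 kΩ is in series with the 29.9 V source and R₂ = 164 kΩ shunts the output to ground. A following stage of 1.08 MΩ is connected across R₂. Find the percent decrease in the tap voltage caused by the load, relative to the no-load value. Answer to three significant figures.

0.837 %

The divider's output (Thévenin) resistance is R₁‖R₂ = 9.114 kΩ.
Fractional drop under load = R_th/(R_th + R_L) = 9.114 / (9.114 + 1080) = 0.008368.
So the output falls by 0.837 %.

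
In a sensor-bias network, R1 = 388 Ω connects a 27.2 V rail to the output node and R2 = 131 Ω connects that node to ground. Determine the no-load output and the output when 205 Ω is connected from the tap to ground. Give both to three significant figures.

Unloaded: 6.87 V; loaded: 4.65 V

Open-circuit: V = 27.2 × 131/(388 + 131) = 6.87 V.
With the load, R2 becomes R2‖R_L = 79.93 Ω, so V = 27.2 × 79.93/467.9 = 4.65 V.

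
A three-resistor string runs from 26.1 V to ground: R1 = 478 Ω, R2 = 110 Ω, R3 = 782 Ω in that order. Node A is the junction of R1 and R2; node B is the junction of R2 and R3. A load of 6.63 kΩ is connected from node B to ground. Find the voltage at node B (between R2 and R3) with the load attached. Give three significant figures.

V ≈ 14.2 V

At node B, R3 is in parallel with the load: R3‖R_L = 699.5 Ω.
Below node A the resistance is R2 + (R3‖R_L) = 809.5 Ω, so V_A = 26.1 × 809.5/1287 = 16.41 V.
Then V_B = V_A × (R3‖R_L)/(R2 + R3‖R_L) = 16.41 × 699.5/809.5 = 14.2 V.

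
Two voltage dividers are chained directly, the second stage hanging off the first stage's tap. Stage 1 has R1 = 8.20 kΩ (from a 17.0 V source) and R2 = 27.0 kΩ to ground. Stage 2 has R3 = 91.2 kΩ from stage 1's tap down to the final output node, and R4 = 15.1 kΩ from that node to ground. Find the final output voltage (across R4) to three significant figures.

V_out ≈ 1.75 V

Stage 2 presents R3+R4 = 106.3 kΩ as a load on stage 1's tap.
Stage 1's lower leg becomes R2‖(R3+R4) = 21.53 kΩ, so V_mid = 17.0 × 21.53/29.73 = 12.31 V.
Stage 2 is itself unloaded: V_out = V_mid × R4/(R3+R4) = 12.31 × 15.1/106.3 = 1.75 V.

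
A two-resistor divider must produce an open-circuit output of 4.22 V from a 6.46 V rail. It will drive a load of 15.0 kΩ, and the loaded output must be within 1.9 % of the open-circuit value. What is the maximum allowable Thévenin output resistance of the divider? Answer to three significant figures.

Loading drop = R_th/(R_th + R_L) ≤ 0.0190, so R_th ≤ R_L · ε/(1−ε) = 15.0 kΩ × 0.0190/0.9810 = 291 Ω.
(Any R1, R2 with R2/(R1+R2) = 0.653 and R1‖R2 ≤ 291 Ω will meet the spec.)

R_th ≤ 291 Ω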